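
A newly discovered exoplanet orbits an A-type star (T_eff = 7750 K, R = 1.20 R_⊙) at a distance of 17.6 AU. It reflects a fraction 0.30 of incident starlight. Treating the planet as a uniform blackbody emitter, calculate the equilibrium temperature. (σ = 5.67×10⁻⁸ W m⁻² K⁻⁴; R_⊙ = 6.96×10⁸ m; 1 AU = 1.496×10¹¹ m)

T_eq ≈ 89.3 K

R_⋆ = 1.20 × 6.96×10⁸ = 8.35×10⁸ m.
d = 17.6 AU = 2.63×10¹² m.
L = 4πR_⋆²σT_⋆⁴ = 4π(8.35×10⁸)² × 5.67×10⁻⁸ × (7750)⁴ = 1.79×10²⁷ W.
S = L/(4πd²) = 20.6 W m⁻².
Energy balance: absorbed = emitted ⇒ πR²·S(1−A) = 4πR²·σT_eq⁴, so T_eq⁴ = S(1−A)/(4σ).
T_eq = [20.6 × 0.70 / (4 × 5.67×10⁻⁸)]^(1/4) = (6.35×10⁷)^(1/4) = 89.3 K.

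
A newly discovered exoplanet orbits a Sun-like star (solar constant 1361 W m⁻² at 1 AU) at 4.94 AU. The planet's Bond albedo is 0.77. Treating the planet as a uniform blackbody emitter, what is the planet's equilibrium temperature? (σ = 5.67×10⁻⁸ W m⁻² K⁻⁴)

T_eq ≈ 86.7 K

Flux at 4.94 AU: S = 1361/4.94² = 55.8 W m⁻².
Energy balance: absorbed = emitted ⇒ πR²·S(1−A) = 4πR²·σT_eq⁴, so T_eq⁴ = S(1−A)/(4σ).
T_eq = [55.8 × 0.23 / (4 × 5.67×10⁻⁸)]^(1/4) = (5.66×10⁷)^(1/4) = 86.7 K.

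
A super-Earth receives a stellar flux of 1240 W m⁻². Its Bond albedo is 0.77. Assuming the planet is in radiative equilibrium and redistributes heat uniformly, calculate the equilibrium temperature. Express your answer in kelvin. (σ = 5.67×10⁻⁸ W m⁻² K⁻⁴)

Energy balance: absorbed = emitted ⇒ πR²·S(1−A) = 4πR²·σT_eq⁴, so T_eq⁴ = S(1−A)/(4σ).
T_eq = [1240 × 0.23 / (4 × 5.67×10⁻⁸)]^(1/4) = (1.26×10⁹)^(1/4) = 188 K.

T_eq ≈ 188 K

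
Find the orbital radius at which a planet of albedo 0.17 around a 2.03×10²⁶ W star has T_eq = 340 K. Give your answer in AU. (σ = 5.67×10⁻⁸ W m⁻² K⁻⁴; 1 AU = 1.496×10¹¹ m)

From T_eq⁴ = L(1−A)/(16πσd²): d = √[L(1−A)/(16πσT_eq⁴)].
d = √[2.03×10²⁶ × 0.83 / (16π × 5.67×10⁻⁸ × (340)⁴)] = 6.65×10¹⁰ m = 0.445 AU.

d ≈ 0.445 AU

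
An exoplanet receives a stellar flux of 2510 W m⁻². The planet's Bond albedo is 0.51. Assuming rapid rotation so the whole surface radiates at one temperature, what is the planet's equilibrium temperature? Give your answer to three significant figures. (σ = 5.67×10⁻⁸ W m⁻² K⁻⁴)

T_eq ≈ 271 K

Energy balance: absorbed = emitted ⇒ πR²·S(1−A) = 4πR²·σT_eq⁴, so T_eq⁴ = S(1−A)/(4σ).
T_eq = [2510 × 0.49 / (4 × 5.67×10⁻⁸)]^(1/4) = (5.42×10⁹)^(1/4) = 271 K.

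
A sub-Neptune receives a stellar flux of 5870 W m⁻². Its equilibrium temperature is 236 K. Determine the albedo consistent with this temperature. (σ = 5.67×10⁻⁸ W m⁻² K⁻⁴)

A ≈ 0.88

From T_eq⁴ = S(1−A)/(4σ): 1−A = 4σT_eq⁴/S.
1−A = 4 × 5.67×10⁻⁸ × (236)⁴ / 5870 = 0.120.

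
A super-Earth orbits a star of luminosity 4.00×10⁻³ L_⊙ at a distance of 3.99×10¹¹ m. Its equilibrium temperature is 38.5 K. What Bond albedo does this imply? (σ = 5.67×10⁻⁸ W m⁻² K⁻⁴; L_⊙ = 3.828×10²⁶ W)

A ≈ 0.35

L = 4.00×10⁻³ × 3.828×10²⁶ = 1.53×10²⁴ W.
Flux: S = L/(4πd²) = 1.53×10²⁴/(4π×(3.99×10¹¹)²) = 0.765 W m⁻².
From T_eq⁴ = S(1−A)/(4σ): 1−A = 4σT_eq⁴/S.
1−A = 4 × 5.67×10⁻⁸ × (38.5)⁴ / 0.765 = 0.651.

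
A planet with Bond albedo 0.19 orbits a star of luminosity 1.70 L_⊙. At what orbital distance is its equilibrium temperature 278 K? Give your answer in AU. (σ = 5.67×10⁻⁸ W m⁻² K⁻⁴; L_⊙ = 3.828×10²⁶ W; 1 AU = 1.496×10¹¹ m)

d ≈ 1.18 AU

L = 1.70 × 3.828×10²⁶ = 6.51×10²⁶ W.
From T_eq⁴ = L(1−A)/(16πσd²): d = √[L(1−A)/(16πσT_eq⁴)].
d = √[6.51×10²⁶ × 0.81 / (16π × 5.67×10⁻⁸ × (278)⁴)] = 1.76×10¹¹ m = 1.18 AU.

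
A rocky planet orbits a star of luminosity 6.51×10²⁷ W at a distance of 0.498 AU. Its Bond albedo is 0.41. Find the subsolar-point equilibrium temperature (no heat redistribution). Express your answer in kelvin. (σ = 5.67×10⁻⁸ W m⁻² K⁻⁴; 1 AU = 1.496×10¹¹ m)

d = 0.498 AU = 7.45×10¹⁰ m.
Flux: S = L/(4πd²) = 6.51×10²⁷/(4π×(7.45×10¹⁰)²) = 9.33×10⁴ W m⁻².
At the subsolar point the surface absorbs S(1−A) and emits σT⁴ per unit area — no factor of 4, since only the local patch is in balance.
T = [9.33×10⁴ × 0.59 / 5.67×10⁻⁸]^(1/4) = (9.71×10¹¹)^(1/4) = 993 K.

T_ss ≈ 993 K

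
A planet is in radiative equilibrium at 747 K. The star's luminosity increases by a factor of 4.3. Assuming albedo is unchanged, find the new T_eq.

T_eq ∝ L^(1/4) · d^(−1/2).
T′ = 747 × 4.3^(1/4) = 1080 K.

T_eq ≈ 1080 K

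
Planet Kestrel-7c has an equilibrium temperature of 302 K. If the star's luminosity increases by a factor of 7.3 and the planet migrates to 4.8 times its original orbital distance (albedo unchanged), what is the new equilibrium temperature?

T_eq ≈ 227 K

T_eq ∝ L^(1/4) · d^(−1/2).
T′ = 302 × 7.3^(1/4) / 4.8^(1/2) = 227 K.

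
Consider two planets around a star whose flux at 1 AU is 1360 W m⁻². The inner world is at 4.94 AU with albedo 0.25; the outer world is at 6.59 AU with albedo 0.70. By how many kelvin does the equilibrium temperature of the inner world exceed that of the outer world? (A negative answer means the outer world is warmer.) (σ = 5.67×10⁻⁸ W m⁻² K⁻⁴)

ΔT ≈ 36.3 K

T_eq = [S₀(1−A)/(4σd²)]^(1/4), so T ∝ (1−A)^(1/4) / √d.
T₁ = [1360×0.75/(4×5.67×10⁻⁸×4.94²)]^(1/4) = 116.51 K.
T₂ = [1360×0.30/(4×5.67×10⁻⁸×6.59²)]^(1/4) = 80.23 K.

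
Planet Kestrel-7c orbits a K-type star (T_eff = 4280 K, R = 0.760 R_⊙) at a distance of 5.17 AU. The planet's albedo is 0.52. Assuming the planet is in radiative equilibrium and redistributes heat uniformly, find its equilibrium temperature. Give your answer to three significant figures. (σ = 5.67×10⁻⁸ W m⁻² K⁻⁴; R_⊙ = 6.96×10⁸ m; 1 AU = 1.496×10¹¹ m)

T_eq ≈ 65.9 K

R_⋆ = 0.760 × 6.96×10⁸ = 5.29×10⁸ m.
d = 5.17 AU = 7.73×10¹¹ m.
L = 4πR_⋆²σT_⋆⁴ = 4π(5.29×10⁸)² × 5.67×10⁻⁸ × (4280)⁴ = 6.69×10²⁵ W.
S = L/(4πd²) = 8.90 W m⁻².
Energy balance: absorbed = emitted ⇒ πR²·S(1−A) = 4πR²·σT_eq⁴, so T_eq⁴ = S(1−A)/(4σ).
T_eq = [8.90 × 0.48 / (4 × 5.67×10⁻⁸)]^(1/4) = (1.88×10⁷)^(1/4) = 65.9 K.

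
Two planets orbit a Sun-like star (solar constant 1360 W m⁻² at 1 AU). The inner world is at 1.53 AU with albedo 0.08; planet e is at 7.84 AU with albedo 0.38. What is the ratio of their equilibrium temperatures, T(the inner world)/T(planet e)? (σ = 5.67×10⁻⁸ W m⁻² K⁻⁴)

T_eq = [S₀(1−A)/(4σd²)]^(1/4), so T ∝ (1−A)^(1/4) / √d.
T₁ = [1360×0.92/(4×5.67×10⁻⁸×1.53²)]^(1/4) = 220.33 K.
T₂ = [1360×0.62/(4×5.67×10⁻⁸×7.84²)]^(1/4) = 88.19 K.

T₁/T₂ ≈ 2.498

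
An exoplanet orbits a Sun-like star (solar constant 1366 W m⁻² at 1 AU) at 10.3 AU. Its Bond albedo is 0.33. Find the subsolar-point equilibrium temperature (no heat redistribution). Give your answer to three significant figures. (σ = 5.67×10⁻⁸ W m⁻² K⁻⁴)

Flux at 10.3 AU: S = 1366/10.3² = 12.9 W m⁻².
At the subsolar point the surface absorbs S(1−A) and emits σT⁴ per unit area — no factor of 4, since only the local patch is in balance.
T = [12.9 × 0.67 / 5.67×10⁻⁸]^(1/4) = (1.52×10⁸)^(1/4) = 111 K.

T_ss ≈ 111 K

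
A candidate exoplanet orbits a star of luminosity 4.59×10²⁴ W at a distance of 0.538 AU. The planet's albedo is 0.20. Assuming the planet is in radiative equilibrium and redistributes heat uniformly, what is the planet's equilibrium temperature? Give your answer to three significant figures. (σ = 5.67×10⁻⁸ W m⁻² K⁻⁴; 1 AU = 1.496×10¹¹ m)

d = 0.538 AU = 8.05×10¹⁰ m.
Flux: S = L/(4πd²) = 4.59×10²⁴/(4π×(8.05×10¹⁰)²) = 56.4 W m⁻².
Energy balance: absorbed = emitted ⇒ πR²·S(1−A) = 4πR²·σT_eq⁴, so T_eq⁴ = S(1−A)/(4σ).
T_eq = [56.4 × 0.80 / (4 × 5.67×10⁻⁸)]^(1/4) = (1.99×10⁸)^(1/4) = 119 K.

T_eq ≈ 119 K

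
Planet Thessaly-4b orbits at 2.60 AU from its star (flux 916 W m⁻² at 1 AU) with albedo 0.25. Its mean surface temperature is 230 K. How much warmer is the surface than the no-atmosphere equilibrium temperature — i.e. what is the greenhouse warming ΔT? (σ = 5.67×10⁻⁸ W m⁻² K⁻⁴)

S = 916/2.60² = 135.5 W m⁻².
T_eq = [S(1−A)/(4σ)]^(1/4) = [135.5×0.75/(4×5.67×10⁻⁸)]^(1/4) = 145.5 K.
ΔT = T_surf − T_eq = 230 − 145.5.

ΔT ≈ 84.5 K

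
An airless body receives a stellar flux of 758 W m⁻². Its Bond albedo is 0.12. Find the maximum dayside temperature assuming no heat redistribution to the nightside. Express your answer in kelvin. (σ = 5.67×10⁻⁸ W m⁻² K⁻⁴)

T_ss ≈ 329 K

With no redistribution each surface element balances locally: S(1−A) = σT⁴.
T = [758 × 0.88 / 5.67×10⁻⁸]^(1/4) = (1.18×10¹⁰)^(1/4) = 329 K.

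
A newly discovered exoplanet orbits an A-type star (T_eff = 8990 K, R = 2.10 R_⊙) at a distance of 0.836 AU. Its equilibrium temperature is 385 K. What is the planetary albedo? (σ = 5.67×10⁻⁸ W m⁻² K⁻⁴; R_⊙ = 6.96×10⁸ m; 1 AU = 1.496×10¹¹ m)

A ≈ 0.90

R_⋆ = 2.10 × 6.96×10⁸ = 1.46×10⁹ m.
d = 0.836 AU = 1.25×10¹¹ m.
L = 4πR_⋆²σT_⋆⁴ = 4π(1.46×10⁹)² × 5.67×10⁻⁸ × (8990)⁴ = 9.94×10²⁷ W.
S = L/(4πd²) = 5.06×10⁴ W m⁻².
From T_eq⁴ = S(1−A)/(4σ): 1−A = 4σT_eq⁴/S.
1−A = 4 × 5.67×10⁻⁸ × (385)⁴ / 5.06×10⁴ = 0.099.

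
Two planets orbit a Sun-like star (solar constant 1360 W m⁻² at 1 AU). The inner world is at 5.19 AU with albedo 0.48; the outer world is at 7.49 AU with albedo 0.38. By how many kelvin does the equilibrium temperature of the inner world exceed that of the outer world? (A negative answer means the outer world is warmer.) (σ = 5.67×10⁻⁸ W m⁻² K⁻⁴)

ΔT ≈ 13.5 K

T_eq = [S₀(1−A)/(4σd²)]^(1/4), so T ∝ (1−A)^(1/4) / √d.
T₁ = [1360×0.52/(4×5.67×10⁻⁸×5.19²)]^(1/4) = 103.73 K.
T₂ = [1360×0.62/(4×5.67×10⁻⁸×7.49²)]^(1/4) = 90.23 K.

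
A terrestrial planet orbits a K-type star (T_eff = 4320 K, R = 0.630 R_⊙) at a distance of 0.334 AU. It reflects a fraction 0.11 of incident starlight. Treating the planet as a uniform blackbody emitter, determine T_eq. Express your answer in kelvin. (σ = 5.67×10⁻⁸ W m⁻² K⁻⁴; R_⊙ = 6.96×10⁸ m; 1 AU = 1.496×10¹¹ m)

T_eq ≈ 278 K

R_⋆ = 0.630 × 6.96×10⁸ = 4.38×10⁸ m.
d = 0.334 AU = 5.00×10¹⁰ m.
L = 4πR_⋆²σT_⋆⁴ = 4π(4.38×10⁸)² × 5.67×10⁻⁸ × (4320)⁴ = 4.77×10²⁵ W.
S = L/(4πd²) = 1520 W m⁻².
Energy balance: absorbed = emitted ⇒ πR²·S(1−A) = 4πR²·σT_eq⁴, so T_eq⁴ = S(1−A)/(4σ).
T_eq = [1520 × 0.89 / (4 × 5.67×10⁻⁸)]^(1/4) = (5.97×10⁹)^(1/4) = 278 K.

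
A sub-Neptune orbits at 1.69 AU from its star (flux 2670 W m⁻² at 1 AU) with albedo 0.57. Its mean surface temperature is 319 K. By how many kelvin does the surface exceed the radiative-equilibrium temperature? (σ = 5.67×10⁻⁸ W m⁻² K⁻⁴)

S = 2670/1.69² = 934.8 W m⁻².
T_eq = [S(1−A)/(4σ)]^(1/4) = [934.8×0.43/(4×5.67×10⁻⁸)]^(1/4) = 205.2 K.
ΔT = T_surf − T_eq = 319 − 205.2.

ΔT ≈ 113.8 K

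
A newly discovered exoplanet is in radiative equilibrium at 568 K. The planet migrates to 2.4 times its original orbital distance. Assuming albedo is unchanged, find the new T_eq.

T_eq ≈ 367 K

T_eq ∝ L^(1/4) · d^(−1/2).
T′ = 568 / 2.4^(1/2) = 367 K.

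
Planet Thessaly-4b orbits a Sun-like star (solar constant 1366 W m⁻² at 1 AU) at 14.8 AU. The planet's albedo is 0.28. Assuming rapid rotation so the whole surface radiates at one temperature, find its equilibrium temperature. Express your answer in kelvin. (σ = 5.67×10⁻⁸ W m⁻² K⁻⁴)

Flux at 14.8 AU: S = 1366/14.8² = 6.24 W m⁻².
Energy balance: absorbed = emitted ⇒ πR²·S(1−A) = 4πR²·σT_eq⁴, so T_eq⁴ = S(1−A)/(4σ).
T_eq = [6.24 × 0.72 / (4 × 5.67×10⁻⁸)]^(1/4) = (1.98×10⁷)^(1/4) = 66.7 K.

T_eq ≈ 66.7 K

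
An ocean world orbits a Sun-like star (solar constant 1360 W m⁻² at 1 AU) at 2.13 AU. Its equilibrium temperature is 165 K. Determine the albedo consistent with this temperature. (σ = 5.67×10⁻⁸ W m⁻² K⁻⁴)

A ≈ 0.44

Flux at 2.13 AU: S = 1360/2.13² = 300 W m⁻².
From T_eq⁴ = S(1−A)/(4σ): 1−A = 4σT_eq⁴/S.
1−A = 4 × 5.67×10⁻⁸ × (165)⁴ / 300 = 0.561.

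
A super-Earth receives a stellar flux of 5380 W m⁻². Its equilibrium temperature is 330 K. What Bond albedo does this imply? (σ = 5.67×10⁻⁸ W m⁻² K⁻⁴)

A ≈ 0.50

From T_eq⁴ = S(1−A)/(4σ): 1−A = 4σT_eq⁴/S.
1−A = 4 × 5.67×10⁻⁸ × (330)⁴ / 5380 = 0.500.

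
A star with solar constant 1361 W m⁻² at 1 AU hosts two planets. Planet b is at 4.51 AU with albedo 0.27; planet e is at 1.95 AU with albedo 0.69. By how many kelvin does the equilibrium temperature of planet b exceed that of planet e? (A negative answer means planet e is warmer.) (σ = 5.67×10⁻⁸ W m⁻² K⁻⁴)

ΔT ≈ -27.6 K

T_eq = [S₀(1−A)/(4σd²)]^(1/4), so T ∝ (1−A)^(1/4) / √d.
T₁ = [1361×0.73/(4×5.67×10⁻⁸×4.51²)]^(1/4) = 121.14 K.
T₂ = [1361×0.31/(4×5.67×10⁻⁸×1.95²)]^(1/4) = 148.72 K.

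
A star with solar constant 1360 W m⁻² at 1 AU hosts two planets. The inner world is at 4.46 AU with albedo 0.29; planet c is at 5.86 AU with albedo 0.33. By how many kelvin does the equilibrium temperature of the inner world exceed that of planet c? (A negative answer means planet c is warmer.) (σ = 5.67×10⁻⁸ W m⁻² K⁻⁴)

ΔT ≈ 17.0 K

T_eq = [S₀(1−A)/(4σd²)]^(1/4), so T ∝ (1−A)^(1/4) / √d.
T₁ = [1360×0.71/(4×5.67×10⁻⁸×4.46²)]^(1/4) = 120.95 K.
T₂ = [1360×0.67/(4×5.67×10⁻⁸×5.86²)]^(1/4) = 104.00 K.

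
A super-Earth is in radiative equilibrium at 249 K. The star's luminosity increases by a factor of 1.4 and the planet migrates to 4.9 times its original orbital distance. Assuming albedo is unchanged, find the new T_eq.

T_eq ≈ 122 K

T_eq ∝ L^(1/4) · d^(−1/2).
T′ = 249 × 1.4^(1/4) / 4.9^(1/2) = 122 K.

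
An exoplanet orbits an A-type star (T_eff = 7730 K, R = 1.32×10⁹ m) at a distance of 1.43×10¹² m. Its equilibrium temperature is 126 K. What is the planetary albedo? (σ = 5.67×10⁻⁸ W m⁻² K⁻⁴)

L = 4πR_⋆²σT_⋆⁴ = 4π(1.32×10⁹)² × 5.67×10⁻⁸ × (7730)⁴ = 4.43×10²⁷ W.
S = L/(4πd²) = 172 W m⁻².
From T_eq⁴ = S(1−A)/(4σ): 1−A = 4σT_eq⁴/S.
1−A = 4 × 5.67×10⁻⁸ × (126)⁴ / 172 = 0.331.

A ≈ 0.67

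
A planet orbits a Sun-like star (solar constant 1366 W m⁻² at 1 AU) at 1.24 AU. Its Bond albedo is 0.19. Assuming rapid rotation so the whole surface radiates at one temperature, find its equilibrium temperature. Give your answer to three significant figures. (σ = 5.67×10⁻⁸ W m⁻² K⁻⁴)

T_eq ≈ 237 K

Flux at 1.24 AU: S = 1366/1.24² = 888 W m⁻².
Energy balance: absorbed = emitted ⇒ πR²·S(1−A) = 4πR²·σT_eq⁴, so T_eq⁴ = S(1−A)/(4σ).
T_eq = [888 × 0.81 / (4 × 5.67×10⁻⁸)]^(1/4) = (3.17×10⁹)^(1/4) = 237 K.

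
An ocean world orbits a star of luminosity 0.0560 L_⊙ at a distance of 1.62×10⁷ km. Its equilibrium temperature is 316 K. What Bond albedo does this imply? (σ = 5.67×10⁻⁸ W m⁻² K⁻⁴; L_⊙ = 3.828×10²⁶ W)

A ≈ 0.65

d = 1.62×10⁷ km = 1.62×10¹⁰ m.
L = 0.0560 × 3.828×10²⁶ = 2.14×10²⁵ W.
Flux: S = L/(4πd²) = 2.14×10²⁵/(4π×(1.62×10¹⁰)²) = 6500 W m⁻².
From T_eq⁴ = S(1−A)/(4σ): 1−A = 4σT_eq⁴/S.
1−A = 4 × 5.67×10⁻⁸ × (316)⁴ / 6500 = 0.348.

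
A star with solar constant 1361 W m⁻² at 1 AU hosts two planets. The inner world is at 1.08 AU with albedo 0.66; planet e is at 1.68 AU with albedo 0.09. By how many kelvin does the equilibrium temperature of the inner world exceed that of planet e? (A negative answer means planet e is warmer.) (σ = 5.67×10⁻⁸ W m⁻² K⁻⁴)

T_eq = [S₀(1−A)/(4σd²)]^(1/4), so T ∝ (1−A)^(1/4) / √d.
T₁ = [1361×0.34/(4×5.67×10⁻⁸×1.08²)]^(1/4) = 204.51 K.
T₂ = [1361×0.91/(4×5.67×10⁻⁸×1.68²)]^(1/4) = 209.73 K.

ΔT ≈ -5.2 K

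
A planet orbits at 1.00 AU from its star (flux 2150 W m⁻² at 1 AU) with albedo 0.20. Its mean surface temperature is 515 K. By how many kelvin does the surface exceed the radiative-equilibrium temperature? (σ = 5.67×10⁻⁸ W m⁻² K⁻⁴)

S = 2150/1.00² = 2150 W m⁻².
T_eq = [S(1−A)/(4σ)]^(1/4) = [2150×0.80/(4×5.67×10⁻⁸)]^(1/4) = 295.1 K.
ΔT = T_surf − T_eq = 515 − 295.1.

ΔT ≈ 219.9 K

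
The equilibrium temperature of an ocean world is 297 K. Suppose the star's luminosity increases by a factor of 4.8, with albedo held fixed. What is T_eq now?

T_eq ∝ L^(1/4) · d^(−1/2).
T′ = 297 × 4.8^(1/4) = 440 K.

T_eq ≈ 440 K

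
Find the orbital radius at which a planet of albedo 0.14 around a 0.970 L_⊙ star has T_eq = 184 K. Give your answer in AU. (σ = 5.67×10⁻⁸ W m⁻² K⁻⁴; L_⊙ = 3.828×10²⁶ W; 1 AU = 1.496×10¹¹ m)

d ≈ 2.09 AU

L = 0.970 × 3.828×10²⁶ = 3.71×10²⁶ W.
From T_eq⁴ = L(1−A)/(16πσd²): d = √[L(1−A)/(16πσT_eq⁴)].
d = √[3.71×10²⁶ × 0.86 / (16π × 5.67×10⁻⁸ × (184)⁴)] = 3.13×10¹¹ m = 2.09 AU.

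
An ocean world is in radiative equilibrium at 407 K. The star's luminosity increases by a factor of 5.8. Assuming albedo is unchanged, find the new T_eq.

T_eq ≈ 632 K

T_eq ∝ L^(1/4) · d^(−1/2).
T′ = 407 × 5.8^(1/4) = 632 K.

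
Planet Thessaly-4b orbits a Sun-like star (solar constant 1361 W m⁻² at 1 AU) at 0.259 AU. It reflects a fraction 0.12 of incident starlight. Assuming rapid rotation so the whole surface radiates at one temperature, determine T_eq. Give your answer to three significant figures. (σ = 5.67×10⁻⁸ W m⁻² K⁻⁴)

Flux at 0.259 AU: S = 1361/0.259² = 2.03×10⁴ W m⁻².
Energy balance: absorbed = emitted ⇒ πR²·S(1−A) = 4πR²·σT_eq⁴, so T_eq⁴ = S(1−A)/(4σ).
T_eq = [2.03×10⁴ × 0.88 / (4 × 5.67×10⁻⁸)]^(1/4) = (7.87×10¹⁰)^(1/4) = 530 K.

T_eq ≈ 530 K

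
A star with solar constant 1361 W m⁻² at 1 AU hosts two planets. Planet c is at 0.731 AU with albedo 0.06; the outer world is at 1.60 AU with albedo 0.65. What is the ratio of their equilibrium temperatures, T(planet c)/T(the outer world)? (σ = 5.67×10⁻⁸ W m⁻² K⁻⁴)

T₁/T₂ ≈ 1.894

T_eq = [S₀(1−A)/(4σd²)]^(1/4), so T ∝ (1−A)^(1/4) / √d.
T₁ = [1361×0.94/(4×5.67×10⁻⁸×0.731²)]^(1/4) = 320.54 K.
T₂ = [1361×0.35/(4×5.67×10⁻⁸×1.60²)]^(1/4) = 169.24 K.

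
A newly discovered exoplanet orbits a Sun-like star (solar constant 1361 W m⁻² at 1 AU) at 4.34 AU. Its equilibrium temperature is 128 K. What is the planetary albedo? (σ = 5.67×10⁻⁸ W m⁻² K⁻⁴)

A ≈ 0.16

Flux at 4.34 AU: S = 1361/4.34² = 72.3 W m⁻².
From T_eq⁴ = S(1−A)/(4σ): 1−A = 4σT_eq⁴/S.
1−A = 4 × 5.67×10⁻⁸ × (128)⁴ / 72.3 = 0.843.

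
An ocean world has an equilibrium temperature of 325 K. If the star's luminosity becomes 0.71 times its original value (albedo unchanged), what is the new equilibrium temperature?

T_eq ≈ 298 K

T_eq ∝ L^(1/4) · d^(−1/2).
T′ = 325 × 0.71^(1/4) = 298 K.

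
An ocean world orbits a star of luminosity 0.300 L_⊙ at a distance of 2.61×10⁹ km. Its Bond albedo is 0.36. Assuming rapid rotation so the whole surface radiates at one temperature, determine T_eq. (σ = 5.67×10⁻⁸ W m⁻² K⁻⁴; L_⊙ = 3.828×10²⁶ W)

d = 2.61×10⁹ km = 2.61×10¹² m.
L = 0.300 × 3.828×10²⁶ = 1.15×10²⁶ W.
Flux: S = L/(4πd²) = 1.15×10²⁶/(4π×(2.61×10¹²)²) = 1.34 W m⁻².
Energy balance: absorbed = emitted ⇒ πR²·S(1−A) = 4πR²·σT_eq⁴, so T_eq⁴ = S(1−A)/(4σ).
T_eq = [1.34 × 0.64 / (4 × 5.67×10⁻⁸)]^(1/4) = (3.79×10⁶)^(1/4) = 44.1 K.

T_eq ≈ 44.1 K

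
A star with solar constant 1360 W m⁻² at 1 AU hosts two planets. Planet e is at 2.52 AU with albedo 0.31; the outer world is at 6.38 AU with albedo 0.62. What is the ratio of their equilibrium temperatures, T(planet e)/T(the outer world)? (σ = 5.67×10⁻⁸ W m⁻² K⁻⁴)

T₁/T₂ ≈ 1.847

T_eq = [S₀(1−A)/(4σd²)]^(1/4), so T ∝ (1−A)^(1/4) / √d.
T₁ = [1360×0.69/(4×5.67×10⁻⁸×2.52²)]^(1/4) = 159.77 K.
T₂ = [1360×0.38/(4×5.67×10⁻⁸×6.38²)]^(1/4) = 86.50 K.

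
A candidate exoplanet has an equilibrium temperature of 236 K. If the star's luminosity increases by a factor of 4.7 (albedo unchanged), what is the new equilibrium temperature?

T_eq ∝ L^(1/4) · d^(−1/2).
T′ = 236 × 4.7^(1/4) = 347 K.

T_eq ≈ 347 K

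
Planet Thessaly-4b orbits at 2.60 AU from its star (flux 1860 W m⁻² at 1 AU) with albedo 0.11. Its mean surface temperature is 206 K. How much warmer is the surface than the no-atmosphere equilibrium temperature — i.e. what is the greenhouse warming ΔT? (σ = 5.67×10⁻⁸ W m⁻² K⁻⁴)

ΔT ≈ 24.7 K

S = 1860/2.60² = 275.1 W m⁻².
T_eq = [S(1−A)/(4σ)]^(1/4) = [275.1×0.89/(4×5.67×10⁻⁸)]^(1/4) = 181.3 K.
ΔT = T_surf − T_eq = 206 − 181.3.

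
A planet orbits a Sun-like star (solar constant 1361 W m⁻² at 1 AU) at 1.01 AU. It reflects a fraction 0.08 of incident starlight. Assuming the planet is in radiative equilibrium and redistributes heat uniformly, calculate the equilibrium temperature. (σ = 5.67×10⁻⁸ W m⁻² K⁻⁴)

T_eq ≈ 271 K

Flux at 1.01 AU: S = 1361/1.01² = 1330 W m⁻².
Energy balance: absorbed = emitted ⇒ πR²·S(1−A) = 4πR²·σT_eq⁴, so T_eq⁴ = S(1−A)/(4σ).
T_eq = [1330 × 0.92 / (4 × 5.67×10⁻⁸)]^(1/4) = (5.41×10⁹)^(1/4) = 271 K.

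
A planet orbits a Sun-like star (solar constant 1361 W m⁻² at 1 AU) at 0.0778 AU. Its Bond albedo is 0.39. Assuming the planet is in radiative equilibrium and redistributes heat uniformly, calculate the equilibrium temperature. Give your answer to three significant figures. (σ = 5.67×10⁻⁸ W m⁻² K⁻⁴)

T_eq ≈ 882 K

Flux at 0.0778 AU: S = 1361/0.0778² = 2.25×10⁵ W m⁻².
Energy balance: absorbed = emitted ⇒ πR²·S(1−A) = 4πR²·σT_eq⁴, so T_eq⁴ = S(1−A)/(4σ).
T_eq = [2.25×10⁵ × 0.61 / (4 × 5.67×10⁻⁸)]^(1/4) = (6.05×10¹¹)^(1/4) = 882 K.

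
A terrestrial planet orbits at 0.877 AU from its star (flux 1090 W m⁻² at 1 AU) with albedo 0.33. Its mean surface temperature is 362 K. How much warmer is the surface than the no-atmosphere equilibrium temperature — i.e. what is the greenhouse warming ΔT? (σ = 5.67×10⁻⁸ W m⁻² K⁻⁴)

S = 1090/0.877² = 1417 W m⁻².
T_eq = [S(1−A)/(4σ)]^(1/4) = [1417×0.67/(4×5.67×10⁻⁸)]^(1/4) = 254.4 K.
ΔT = T_surf − T_eq = 362 − 254.4.

ΔT ≈ 107.6 K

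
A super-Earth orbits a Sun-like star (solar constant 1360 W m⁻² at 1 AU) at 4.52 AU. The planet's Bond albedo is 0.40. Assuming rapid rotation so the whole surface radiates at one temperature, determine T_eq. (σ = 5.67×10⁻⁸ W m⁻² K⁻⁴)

T_eq ≈ 115 K

Flux at 4.52 AU: S = 1360/4.52² = 66.6 W m⁻².
Energy balance: absorbed = emitted ⇒ πR²·S(1−A) = 4πR²·σT_eq⁴, so T_eq⁴ = S(1−A)/(4σ).
T_eq = [66.6 × 0.60 / (4 × 5.67×10⁻⁸)]^(1/4) = (1.76×10⁸)^(1/4) = 115 K.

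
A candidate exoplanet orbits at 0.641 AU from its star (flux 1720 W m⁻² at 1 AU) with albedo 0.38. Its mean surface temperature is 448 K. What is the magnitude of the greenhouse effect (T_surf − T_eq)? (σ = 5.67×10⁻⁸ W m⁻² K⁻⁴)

S = 1720/0.641² = 4186 W m⁻².
T_eq = [S(1−A)/(4σ)]^(1/4) = [4186×0.62/(4×5.67×10⁻⁸)]^(1/4) = 327.1 K.
ΔT = T_surf − T_eq = 448 − 327.1.

ΔT ≈ 120.9 K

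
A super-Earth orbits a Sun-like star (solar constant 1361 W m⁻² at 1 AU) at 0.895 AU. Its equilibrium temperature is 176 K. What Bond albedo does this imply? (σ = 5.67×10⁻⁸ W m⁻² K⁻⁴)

Flux at 0.895 AU: S = 1361/0.895² = 1700 W m⁻².
From T_eq⁴ = S(1−A)/(4σ): 1−A = 4σT_eq⁴/S.
1−A = 4 × 5.67×10⁻⁸ × (176)⁴ / 1700 = 0.128.

A ≈ 0.87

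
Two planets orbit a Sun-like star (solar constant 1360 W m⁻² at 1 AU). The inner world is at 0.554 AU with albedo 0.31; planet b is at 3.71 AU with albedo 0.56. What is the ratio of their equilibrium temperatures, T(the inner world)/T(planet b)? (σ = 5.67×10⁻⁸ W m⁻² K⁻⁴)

T_eq = [S₀(1−A)/(4σd²)]^(1/4), so T ∝ (1−A)^(1/4) / √d.
T₁ = [1360×0.69/(4×5.67×10⁻⁸×0.554²)]^(1/4) = 340.75 K.
T₂ = [1360×0.44/(4×5.67×10⁻⁸×3.71²)]^(1/4) = 117.67 K.

T₁/T₂ ≈ 2.896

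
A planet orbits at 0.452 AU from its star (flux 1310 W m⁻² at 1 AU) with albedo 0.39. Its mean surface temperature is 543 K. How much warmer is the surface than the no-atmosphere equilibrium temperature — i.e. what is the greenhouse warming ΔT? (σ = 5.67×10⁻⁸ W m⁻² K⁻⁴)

ΔT ≈ 180.6 K

S = 1310/0.452² = 6412 W m⁻².
T_eq = [S(1−A)/(4σ)]^(1/4) = [6412×0.61/(4×5.67×10⁻⁸)]^(1/4) = 362.4 K.
ΔT = T_surf − T_eq = 543 − 362.4.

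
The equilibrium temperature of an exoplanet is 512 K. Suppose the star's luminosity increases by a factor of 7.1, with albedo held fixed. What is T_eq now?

T_eq ≈ 836 K

T_eq ∝ L^(1/4) · d^(−1/2).
T′ = 512 × 7.1^(1/4) = 836 K.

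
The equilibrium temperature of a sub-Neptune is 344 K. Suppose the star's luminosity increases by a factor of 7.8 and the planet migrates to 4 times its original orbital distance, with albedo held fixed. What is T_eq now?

T_eq ≈ 287 K

T_eq ∝ L^(1/4) · d^(−1/2).
T′ = 344 × 7.8^(1/4) / 4^(1/2) = 287 K.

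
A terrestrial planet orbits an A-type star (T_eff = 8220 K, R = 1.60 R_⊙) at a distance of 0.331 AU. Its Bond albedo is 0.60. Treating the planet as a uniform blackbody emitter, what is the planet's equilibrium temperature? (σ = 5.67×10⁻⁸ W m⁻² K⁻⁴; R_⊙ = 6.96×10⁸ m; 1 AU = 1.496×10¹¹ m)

T_eq ≈ 693 K

R_⋆ = 1.60 × 6.96×10⁸ = 1.11×10⁹ m.
d = 0.331 AU = 4.95×10¹⁰ m.
L = 4πR_⋆²σT_⋆⁴ = 4π(1.11×10⁹)² × 5.67×10⁻⁸ × (8220)⁴ = 4.03×10²⁷ W.
S = L/(4πd²) = 1.31×10⁵ W m⁻².
Energy balance: absorbed = emitted ⇒ πR²·S(1−A) = 4πR²·σT_eq⁴, so T_eq⁴ = S(1−A)/(4σ).
T_eq = [1.31×10⁵ × 0.40 / (4 × 5.67×10⁻⁸)]^(1/4) = (2.31×10¹¹)^(1/4) = 693 K.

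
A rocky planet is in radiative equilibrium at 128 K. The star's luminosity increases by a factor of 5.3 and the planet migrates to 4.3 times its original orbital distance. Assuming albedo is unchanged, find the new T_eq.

T_eq ∝ L^(1/4) · d^(−1/2).
T′ = 128 × 5.3^(1/4) / 4.3^(1/2) = 93.7 K.

T_eq ≈ 93.7 K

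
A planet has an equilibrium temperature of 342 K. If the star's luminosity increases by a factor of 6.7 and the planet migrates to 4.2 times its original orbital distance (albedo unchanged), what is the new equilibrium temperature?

T_eq ∝ L^(1/4) · d^(−1/2).
T′ = 342 × 6.7^(1/4) / 4.2^(1/2) = 268 K.

T_eq ≈ 268 K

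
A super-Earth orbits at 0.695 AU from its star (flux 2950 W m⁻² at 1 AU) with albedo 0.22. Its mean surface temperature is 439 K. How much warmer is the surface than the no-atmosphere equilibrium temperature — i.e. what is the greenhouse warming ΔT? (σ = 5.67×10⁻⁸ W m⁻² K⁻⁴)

S = 2950/0.695² = 6107 W m⁻².
T_eq = [S(1−A)/(4σ)]^(1/4) = [6107×0.78/(4×5.67×10⁻⁸)]^(1/4) = 380.7 K.
ΔT = T_surf − T_eq = 439 − 380.7.

ΔT ≈ 58.3 K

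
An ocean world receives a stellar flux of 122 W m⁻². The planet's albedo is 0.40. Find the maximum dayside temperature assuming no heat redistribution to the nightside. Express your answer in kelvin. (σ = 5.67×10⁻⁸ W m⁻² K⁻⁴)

T_ss ≈ 190 K

With no redistribution each surface element balances locally: S(1−A) = σT⁴.
T = [122 × 0.60 / 5.67×10⁻⁸]^(1/4) = (1.29×10⁹)^(1/4) = 190 K.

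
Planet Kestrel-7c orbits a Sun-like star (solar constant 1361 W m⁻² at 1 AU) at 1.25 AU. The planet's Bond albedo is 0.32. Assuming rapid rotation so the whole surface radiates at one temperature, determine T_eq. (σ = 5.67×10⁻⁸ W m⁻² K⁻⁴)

T_eq ≈ 226 K

Flux at 1.25 AU: S = 1361/1.25² = 871 W m⁻².
Energy balance: absorbed = emitted ⇒ πR²·S(1−A) = 4πR²·σT_eq⁴, so T_eq⁴ = S(1−A)/(4σ).
T_eq = [871 × 0.68 / (4 × 5.67×10⁻⁸)]^(1/4) = (2.61×10⁹)^(1/4) = 226 K.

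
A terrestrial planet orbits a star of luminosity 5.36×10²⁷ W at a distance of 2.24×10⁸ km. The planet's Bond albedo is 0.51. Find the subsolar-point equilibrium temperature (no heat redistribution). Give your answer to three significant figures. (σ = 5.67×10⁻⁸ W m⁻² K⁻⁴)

d = 2.24×10⁸ km = 2.24×10¹¹ m.
Flux: S = L/(4πd²) = 5.36×10²⁷/(4π×(2.24×10¹¹)²) = 8500 W m⁻².
At the subsolar point the surface absorbs S(1−A) and emits σT⁴ per unit area — no factor of 4, since only the local patch is in balance.
T = [8500 × 0.49 / 5.67×10⁻⁸]^(1/4) = (7.35×10¹⁰)^(1/4) = 521 K.

T_ss ≈ 521 K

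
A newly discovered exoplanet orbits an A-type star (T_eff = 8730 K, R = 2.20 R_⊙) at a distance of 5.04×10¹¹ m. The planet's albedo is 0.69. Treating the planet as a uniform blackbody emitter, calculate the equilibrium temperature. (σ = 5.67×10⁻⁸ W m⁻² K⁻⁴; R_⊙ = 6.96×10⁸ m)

T_eq ≈ 254 K

R_⋆ = 2.20 × 6.96×10⁸ = 1.53×10⁹ m.
L = 4πR_⋆²σT_⋆⁴ = 4π(1.53×10⁹)² × 5.67×10⁻⁸ × (8730)⁴ = 9.70×10²⁷ W.
S = L/(4πd²) = 3040 W m⁻².
Energy balance: absorbed = emitted ⇒ πR²·S(1−A) = 4πR²·σT_eq⁴, so T_eq⁴ = S(1−A)/(4σ).
T_eq = [3040 × 0.31 / (4 × 5.67×10⁻⁸)]^(1/4) = (4.15×10⁹)^(1/4) = 254 K.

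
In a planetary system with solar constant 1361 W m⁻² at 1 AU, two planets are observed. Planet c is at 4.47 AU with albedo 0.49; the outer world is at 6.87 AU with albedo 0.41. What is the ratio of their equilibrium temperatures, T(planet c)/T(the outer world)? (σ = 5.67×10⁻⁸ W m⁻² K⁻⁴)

T_eq = [S₀(1−A)/(4σd²)]^(1/4), so T ∝ (1−A)^(1/4) / √d.
T₁ = [1361×0.51/(4×5.67×10⁻⁸×4.47²)]^(1/4) = 111.25 K.
T₂ = [1361×0.59/(4×5.67×10⁻⁸×6.87²)]^(1/4) = 93.07 K.

T₁/T₂ ≈ 1.195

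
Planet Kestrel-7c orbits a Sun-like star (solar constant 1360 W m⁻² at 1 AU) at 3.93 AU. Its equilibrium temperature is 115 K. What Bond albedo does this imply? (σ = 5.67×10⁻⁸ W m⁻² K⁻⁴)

A ≈ 0.55

Flux at 3.93 AU: S = 1360/3.93² = 88.1 W m⁻².
From T_eq⁴ = S(1−A)/(4σ): 1−A = 4σT_eq⁴/S.
1−A = 4 × 5.67×10⁻⁸ × (115)⁴ / 88.1 = 0.450.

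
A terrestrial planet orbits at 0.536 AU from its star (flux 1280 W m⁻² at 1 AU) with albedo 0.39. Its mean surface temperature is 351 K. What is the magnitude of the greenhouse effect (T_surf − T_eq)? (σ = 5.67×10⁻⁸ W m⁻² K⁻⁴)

S = 1280/0.536² = 4455 W m⁻².
T_eq = [S(1−A)/(4σ)]^(1/4) = [4455×0.61/(4×5.67×10⁻⁸)]^(1/4) = 330.9 K.
ΔT = T_surf − T_eq = 351 − 330.9.

ΔT ≈ 20.1 K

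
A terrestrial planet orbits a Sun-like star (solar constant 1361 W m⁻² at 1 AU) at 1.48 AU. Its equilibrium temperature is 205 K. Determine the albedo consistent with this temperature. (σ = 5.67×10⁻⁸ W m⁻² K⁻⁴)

Flux at 1.48 AU: S = 1361/1.48² = 621 W m⁻².
From T_eq⁴ = S(1−A)/(4σ): 1−A = 4σT_eq⁴/S.
1−A = 4 × 5.67×10⁻⁸ × (205)⁴ / 621 = 0.645.

A ≈ 0.36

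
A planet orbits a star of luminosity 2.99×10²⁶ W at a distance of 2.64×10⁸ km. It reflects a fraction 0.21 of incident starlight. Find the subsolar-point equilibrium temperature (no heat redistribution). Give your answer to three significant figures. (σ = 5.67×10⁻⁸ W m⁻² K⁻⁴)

T_ss ≈ 263 K

d = 2.64×10⁸ km = 2.64×10¹¹ m.
Flux: S = L/(4πd²) = 2.99×10²⁶/(4π×(2.64×10¹¹)²) = 341 W m⁻².
At the subsolar point the surface absorbs S(1−A) and emits σT⁴ per unit area — no factor of 4, since only the local patch is in balance.
T = [341 × 0.79 / 5.67×10⁻⁸]^(1/4) = (4.76×10⁹)^(1/4) = 263 K.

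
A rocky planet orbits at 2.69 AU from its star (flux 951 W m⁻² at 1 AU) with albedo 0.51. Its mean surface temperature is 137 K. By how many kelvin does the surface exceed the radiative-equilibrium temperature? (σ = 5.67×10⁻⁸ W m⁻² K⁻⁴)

ΔT ≈ 7.2 K

S = 951/2.69² = 131.4 W m⁻².
T_eq = [S(1−A)/(4σ)]^(1/4) = [131.4×0.49/(4×5.67×10⁻⁸)]^(1/4) = 129.8 K.
ΔT = T_surf − T_eq = 137 − 129.8.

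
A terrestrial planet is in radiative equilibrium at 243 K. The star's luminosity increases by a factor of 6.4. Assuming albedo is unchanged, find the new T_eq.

T_eq ≈ 387 K

T_eq ∝ L^(1/4) · d^(−1/2).
T′ = 243 × 6.4^(1/4) = 387 K.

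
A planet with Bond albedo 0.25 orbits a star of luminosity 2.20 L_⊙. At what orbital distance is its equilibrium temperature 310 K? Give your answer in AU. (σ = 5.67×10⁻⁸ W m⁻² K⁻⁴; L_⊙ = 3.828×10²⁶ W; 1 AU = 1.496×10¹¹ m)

L = 2.20 × 3.828×10²⁶ = 8.42×10²⁶ W.
From T_eq⁴ = L(1−A)/(16πσd²): d = √[L(1−A)/(16πσT_eq⁴)].
d = √[8.42×10²⁶ × 0.75 / (16π × 5.67×10⁻⁸ × (310)⁴)] = 1.55×10¹¹ m = 1.04 AU.

d ≈ 1.04 AU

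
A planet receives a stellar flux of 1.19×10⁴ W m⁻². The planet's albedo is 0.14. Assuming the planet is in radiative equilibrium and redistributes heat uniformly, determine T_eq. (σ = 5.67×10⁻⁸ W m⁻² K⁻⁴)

Energy balance: absorbed = emitted ⇒ πR²·S(1−A) = 4πR²·σT_eq⁴, so T_eq⁴ = S(1−A)/(4σ).
T_eq = [1.19×10⁴ × 0.86 / (4 × 5.67×10⁻⁸)]^(1/4) = (4.51×10¹⁰)^(1/4) = 461 K.

T_eq ≈ 461 K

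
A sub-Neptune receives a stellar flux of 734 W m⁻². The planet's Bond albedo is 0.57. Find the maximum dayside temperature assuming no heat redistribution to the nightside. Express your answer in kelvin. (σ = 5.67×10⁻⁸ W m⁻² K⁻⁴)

T_ss ≈ 273 K

With no redistribution each surface element balances locally: S(1−A) = σT⁴.
T = [734 × 0.43 / 5.67×10⁻⁸]^(1/4) = (5.57×10⁹)^(1/4) = 273 K.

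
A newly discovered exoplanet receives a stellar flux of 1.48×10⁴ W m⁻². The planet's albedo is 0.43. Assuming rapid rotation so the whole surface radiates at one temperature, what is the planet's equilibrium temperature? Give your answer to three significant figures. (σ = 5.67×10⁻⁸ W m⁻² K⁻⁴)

T_eq ≈ 439 K

Energy balance: absorbed = emitted ⇒ πR²·S(1−A) = 4πR²·σT_eq⁴, so T_eq⁴ = S(1−A)/(4σ).
T_eq = [1.48×10⁴ × 0.57 / (4 × 5.67×10⁻⁸)]^(1/4) = (3.72×10¹⁰)^(1/4) = 439 K.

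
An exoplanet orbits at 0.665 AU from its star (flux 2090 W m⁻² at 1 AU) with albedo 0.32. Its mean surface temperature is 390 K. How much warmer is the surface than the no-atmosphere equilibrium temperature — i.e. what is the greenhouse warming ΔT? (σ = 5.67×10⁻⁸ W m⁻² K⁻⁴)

ΔT ≈ 45.0 K

S = 2090/0.665² = 4726 W m⁻².
T_eq = [S(1−A)/(4σ)]^(1/4) = [4726×0.68/(4×5.67×10⁻⁸)]^(1/4) = 345.0 K.
ΔT = T_surf − T_eq = 390 − 345.0.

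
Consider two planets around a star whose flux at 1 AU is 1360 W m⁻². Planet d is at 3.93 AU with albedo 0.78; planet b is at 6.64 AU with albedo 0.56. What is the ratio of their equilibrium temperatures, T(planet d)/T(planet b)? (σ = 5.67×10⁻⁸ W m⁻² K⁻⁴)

T_eq = [S₀(1−A)/(4σd²)]^(1/4), so T ∝ (1−A)^(1/4) / √d.
T₁ = [1360×0.22/(4×5.67×10⁻⁸×3.93²)]^(1/4) = 96.14 K.
T₂ = [1360×0.44/(4×5.67×10⁻⁸×6.64²)]^(1/4) = 87.95 K.

T₁/T₂ ≈ 1.093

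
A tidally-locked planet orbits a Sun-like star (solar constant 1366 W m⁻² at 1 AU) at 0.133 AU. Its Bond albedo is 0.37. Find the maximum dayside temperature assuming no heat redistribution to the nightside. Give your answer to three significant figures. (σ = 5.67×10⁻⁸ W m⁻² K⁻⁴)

T_ss ≈ 962 K

Flux at 0.133 AU: S = 1366/0.133² = 7.72×10⁴ W m⁻².
With no redistribution each surface element balances locally: S(1−A) = σT⁴.
T = [7.72×10⁴ × 0.63 / 5.67×10⁻⁸]^(1/4) = (8.58×10¹¹)^(1/4) = 962 K.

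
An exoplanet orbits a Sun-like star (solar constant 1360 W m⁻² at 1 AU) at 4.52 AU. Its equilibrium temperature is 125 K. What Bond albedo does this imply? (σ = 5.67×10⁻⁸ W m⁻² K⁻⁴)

Flux at 4.52 AU: S = 1360/4.52² = 66.6 W m⁻².
From T_eq⁴ = S(1−A)/(4σ): 1−A = 4σT_eq⁴/S.
1−A = 4 × 5.67×10⁻⁸ × (125)⁴ / 66.6 = 0.832.

A ≈ 0.17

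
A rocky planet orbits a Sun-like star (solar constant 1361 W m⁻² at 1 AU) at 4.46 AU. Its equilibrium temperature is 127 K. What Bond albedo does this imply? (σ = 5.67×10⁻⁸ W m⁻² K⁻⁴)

Flux at 4.46 AU: S = 1361/4.46² = 68.4 W m⁻².
From T_eq⁴ = S(1−A)/(4σ): 1−A = 4σT_eq⁴/S.
1−A = 4 × 5.67×10⁻⁸ × (127)⁴ / 68.4 = 0.862.

A ≈ 0.14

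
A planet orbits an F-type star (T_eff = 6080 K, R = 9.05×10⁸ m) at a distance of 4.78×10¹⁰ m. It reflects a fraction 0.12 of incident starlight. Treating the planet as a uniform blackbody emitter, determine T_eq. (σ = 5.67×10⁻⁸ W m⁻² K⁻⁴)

T_eq ≈ 573 K

L = 4πR_⋆²σT_⋆⁴ = 4π(9.05×10⁸)² × 5.67×10⁻⁸ × (6080)⁴ = 7.97×10²⁶ W.
S = L/(4πd²) = 2.78×10⁴ W m⁻².
Energy balance: absorbed = emitted ⇒ πR²·S(1−A) = 4πR²·σT_eq⁴, so T_eq⁴ = S(1−A)/(4σ).
T_eq = [2.78×10⁴ × 0.88 / (4 × 5.67×10⁻⁸)]^(1/4) = (1.08×10¹¹)^(1/4) = 573 K.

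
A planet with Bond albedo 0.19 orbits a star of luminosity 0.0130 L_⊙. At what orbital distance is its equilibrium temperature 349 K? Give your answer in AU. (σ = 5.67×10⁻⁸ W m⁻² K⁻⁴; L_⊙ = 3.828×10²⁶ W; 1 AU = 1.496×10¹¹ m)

L = 0.0130 × 3.828×10²⁶ = 4.98×10²⁴ W.
From T_eq⁴ = L(1−A)/(16πσd²): d = √[L(1−A)/(16πσT_eq⁴)].
d = √[4.98×10²⁴ × 0.81 / (16π × 5.67×10⁻⁸ × (349)⁴)] = 9.76×10⁹ m = 0.0653 AU.

d ≈ 0.0653 AU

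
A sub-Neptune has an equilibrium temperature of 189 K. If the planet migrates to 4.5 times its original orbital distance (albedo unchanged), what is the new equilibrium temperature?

T_eq ≈ 89.1 K

T_eq ∝ L^(1/4) · d^(−1/2).
T′ = 189 / 4.5^(1/2) = 89.1 K.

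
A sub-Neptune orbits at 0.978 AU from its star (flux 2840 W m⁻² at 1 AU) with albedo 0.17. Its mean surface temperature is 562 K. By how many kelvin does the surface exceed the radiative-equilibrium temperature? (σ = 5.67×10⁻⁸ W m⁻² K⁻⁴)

S = 2840/0.978² = 2969 W m⁻².
T_eq = [S(1−A)/(4σ)]^(1/4) = [2969×0.83/(4×5.67×10⁻⁸)]^(1/4) = 322.9 K.
ΔT = T_surf − T_eq = 562 − 322.9.

ΔT ≈ 239.1 K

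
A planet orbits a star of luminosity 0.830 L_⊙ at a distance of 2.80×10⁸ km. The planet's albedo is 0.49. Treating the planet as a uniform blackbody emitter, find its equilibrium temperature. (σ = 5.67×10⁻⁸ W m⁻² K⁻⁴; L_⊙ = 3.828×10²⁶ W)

T_eq ≈ 164 K

d = 2.80×10⁸ km = 2.80×10¹¹ m.
L = 0.830 × 3.828×10²⁶ = 3.18×10²⁶ W.
Flux: S = L/(4πd²) = 3.18×10²⁶/(4π×(2.80×10¹¹)²) = 322 W m⁻².
Energy balance: absorbed = emitted ⇒ πR²·S(1−A) = 4πR²·σT_eq⁴, so T_eq⁴ = S(1−A)/(4σ).
T_eq = [322 × 0.51 / (4 × 5.67×10⁻⁸)]^(1/4) = (7.25×10⁸)^(1/4) = 164 K.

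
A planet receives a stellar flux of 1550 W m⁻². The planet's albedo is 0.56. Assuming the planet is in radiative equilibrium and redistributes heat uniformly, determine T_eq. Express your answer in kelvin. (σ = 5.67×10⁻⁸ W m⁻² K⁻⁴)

Energy balance: absorbed = emitted ⇒ πR²·S(1−A) = 4πR²·σT_eq⁴, so T_eq⁴ = S(1−A)/(4σ).
T_eq = [1550 × 0.44 / (4 × 5.67×10⁻⁸)]^(1/4) = (3.01×10⁹)^(1/4) = 234 K.

T_eq ≈ 234 K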